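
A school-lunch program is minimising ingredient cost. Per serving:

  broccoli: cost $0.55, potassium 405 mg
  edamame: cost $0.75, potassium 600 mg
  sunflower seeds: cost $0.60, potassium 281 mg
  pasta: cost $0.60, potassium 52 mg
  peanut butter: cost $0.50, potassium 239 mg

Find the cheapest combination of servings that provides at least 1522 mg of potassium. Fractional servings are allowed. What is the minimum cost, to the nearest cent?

$1.90

Cost per mg of potassium: edamame $0.0013, broccoli $0.0014, peanut butter $0.0021, sunflower seeds $0.0021, pasta $0.0115.
With no serving limits, use only edamame: 1522 mg / 600 mg = 2.537 servings × $0.75 = $1.90.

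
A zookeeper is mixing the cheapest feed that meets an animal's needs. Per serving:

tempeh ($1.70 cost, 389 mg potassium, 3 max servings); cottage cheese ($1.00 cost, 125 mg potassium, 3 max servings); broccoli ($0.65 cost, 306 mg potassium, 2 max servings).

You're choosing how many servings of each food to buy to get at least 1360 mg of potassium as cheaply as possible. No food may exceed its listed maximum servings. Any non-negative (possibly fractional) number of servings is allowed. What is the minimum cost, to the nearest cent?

Cost per mg of potassium: broccoli $0.0021, tempeh $0.0044, cottage cheese $0.0080.
Take 2 servings of broccoli: +612.0 mg potassium for $1.30 (total $1.30, still need 748.0 mg).
Take 1.923 servings of tempeh: +748.0 mg potassium for $3.27 (total $4.57, still need 0.0 mg).
Filling from the cheapest source first is optimal under one linear minimum: $4.57.

$4.57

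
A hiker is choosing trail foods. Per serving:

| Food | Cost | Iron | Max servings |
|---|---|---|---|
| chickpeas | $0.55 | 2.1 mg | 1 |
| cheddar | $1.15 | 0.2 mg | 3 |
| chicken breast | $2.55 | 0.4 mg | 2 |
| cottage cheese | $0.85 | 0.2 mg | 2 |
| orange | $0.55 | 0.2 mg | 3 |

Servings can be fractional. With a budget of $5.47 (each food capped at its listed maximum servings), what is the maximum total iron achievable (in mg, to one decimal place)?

3.4 mg

Iron per dollar: chickpeas 3.818, orange 0.3636, cottage cheese 0.2353, cheddar 0.1739, chicken breast 0.1569.
Take 1 serving of chickpeas: spends $0.55, +2.1 mg iron (running total 2.1 mg).
Take 3 servings of orange: spends $1.65, +0.6 mg iron (running total 2.7 mg).
Take 2 servings of cottage cheese: spends $1.70, +0.4 mg iron (running total 3.1 mg).
Take 1.365 servings of cheddar: spends $1.57, +0.3 mg iron (running total 3.4 mg).
Filling greedily by iron-per-dollar is optimal for one linear limit, giving 3.4 mg.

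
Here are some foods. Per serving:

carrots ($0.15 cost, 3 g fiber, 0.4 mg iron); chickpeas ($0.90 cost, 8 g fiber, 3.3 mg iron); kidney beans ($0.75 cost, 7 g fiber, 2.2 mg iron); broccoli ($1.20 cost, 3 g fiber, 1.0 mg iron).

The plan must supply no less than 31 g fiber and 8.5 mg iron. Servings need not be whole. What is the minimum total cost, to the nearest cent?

Compare the cost at each extreme point of the feasible region.
carrots only: max(31/3, 8.5/0.4) = 21.25 servings → $3.19.
chickpeas only: max(31/8, 8.5/3.3) = 3.875 servings → $3.49.
kidney beans only: max(31/7, 8.5/2.2) = 4.429 servings → $3.32.
broccoli only: max(31/3, 8.5/1.0) = 10.33 servings → $12.40.
carrots + chickpeas with both tight: 5.119 servings and 1.955 servings → $2.53.
carrots + kidney beans with both tight: 2.289 servings and 3.447 servings → $2.93.
carrots + broccoli with both tight: 3.056 servings and 7.278 servings → $9.19.
chickpeas + kidney beans with both targets exact would need a negative amount; discard.
chickpeas + broccoli: intersection lies outside the first quadrant.
kidney beans + broccoli: intersection lies outside the first quadrant.
Cheapest feasible corner: $2.53.

$2.53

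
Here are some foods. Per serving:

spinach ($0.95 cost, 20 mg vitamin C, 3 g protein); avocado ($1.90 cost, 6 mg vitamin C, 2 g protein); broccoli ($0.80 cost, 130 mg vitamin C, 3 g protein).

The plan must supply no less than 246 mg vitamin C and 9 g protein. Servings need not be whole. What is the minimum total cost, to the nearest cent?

$2.40

Compare the cost at each extreme point of the feasible region.
spinach only: max(246/20, 9/3) = 12.3 servings → $11.69.
avocado only: max(246/6, 9/2) = 41 servings → $77.90.
broccoli only: max(246/130, 9/3) = 3 servings → $2.40.
spinach + avocado: intersection lies outside the first quadrant.
spinach + broccoli with both tight: 1.309 servings and 1.691 servings → $2.60.
avocado + broccoli with both tight: 1.785 servings and 1.81 servings → $4.84.
So the least-cost plan costs $2.40.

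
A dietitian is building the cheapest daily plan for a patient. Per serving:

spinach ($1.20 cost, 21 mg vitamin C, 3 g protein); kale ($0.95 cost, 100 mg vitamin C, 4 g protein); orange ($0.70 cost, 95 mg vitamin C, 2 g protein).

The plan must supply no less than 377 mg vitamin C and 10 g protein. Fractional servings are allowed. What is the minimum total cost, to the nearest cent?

Check every corner: each single food scaled to meet both minima, and each pair solved so both constraints bind.
spinach only: max(377/21, 10/3) = 17.95 servings → $21.54.
kale only: max(377/100, 10/4) = 3.77 servings → $3.58.
orange only: max(377/95, 10/2) = 5 servings → $3.50.
spinach + kale with both targets exact would need a negative amount; discard.
spinach + orange with both tight: 0.8066 servings and 3.79 servings → $3.62.
kale + orange with both tight: 1.089 servings and 2.822 servings → $3.01.
Cheapest feasible corner: $3.01.

$3.01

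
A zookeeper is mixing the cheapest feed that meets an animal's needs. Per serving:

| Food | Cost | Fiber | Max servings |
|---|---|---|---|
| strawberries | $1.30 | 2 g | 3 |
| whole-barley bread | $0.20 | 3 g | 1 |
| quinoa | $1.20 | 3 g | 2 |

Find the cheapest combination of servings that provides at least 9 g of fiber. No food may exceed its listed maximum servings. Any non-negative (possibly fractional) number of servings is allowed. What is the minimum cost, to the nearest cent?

$2.60

Cost per g of fiber: whole-barley bread $0.0667, quinoa $0.4000, strawberries $0.6500.
Take 1 serving of whole-barley bread: +3.0 g fiber for $0.20 (total $0.20, still need 6.0 g).
Take 2 servings of quinoa: +6.0 g fiber for $2.40 (total $2.60, still need 0.0 g).
Greedy by cheapest-per-g is optimal for a single linear constraint, so the minimum cost is $2.60.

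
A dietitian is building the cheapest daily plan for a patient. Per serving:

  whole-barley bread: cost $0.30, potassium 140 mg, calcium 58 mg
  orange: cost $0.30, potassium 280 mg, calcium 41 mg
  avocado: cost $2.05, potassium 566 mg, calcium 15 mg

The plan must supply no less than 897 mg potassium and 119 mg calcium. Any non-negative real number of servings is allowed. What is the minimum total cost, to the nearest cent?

$0.96

Compare the cost at each extreme point of the feasible region.
whole-barley bread only: max(897/140, 119/58) = 6.407 servings → $1.92.
orange only: max(897/280, 119/41) = 3.204 servings → $0.96.
avocado only: max(897/566, 119/15) = 7.933 servings → $16.26.
whole-barley bread + orange: intersection lies outside the first quadrant.
whole-barley bread + avocado with both tight: 1.754 servings and 1.151 servings → $2.89.
orange + avocado with both tight: 2.836 servings and 0.1819 servings → $1.22.
The minimum over all feasible corners is $0.96.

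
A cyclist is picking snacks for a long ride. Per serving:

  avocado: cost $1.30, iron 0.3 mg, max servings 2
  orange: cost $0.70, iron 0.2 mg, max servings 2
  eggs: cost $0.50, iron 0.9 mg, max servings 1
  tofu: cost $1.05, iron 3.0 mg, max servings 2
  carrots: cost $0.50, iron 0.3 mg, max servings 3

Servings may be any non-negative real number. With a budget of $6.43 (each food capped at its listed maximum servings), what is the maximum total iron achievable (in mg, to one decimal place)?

Iron per dollar: tofu 2.857, eggs 1.8, carrots 0.6, orange 0.2857, avocado 0.2308.
Take 2 servings of tofu: spends $2.10, +6.0 mg iron (running total 6.0 mg).
Take 1 serving of eggs: spends $0.50, +0.9 mg iron (running total 6.9 mg).
Take 3 servings of carrots: spends $1.50, +0.9 mg iron (running total 7.8 mg).
Take 2 servings of orange: spends $1.40, +0.4 mg iron (running total 8.2 mg).
Take 0.7154 servings of avocado: spends $0.93, +0.2 mg iron (running total 8.4 mg).
Greedy by best ratio exhausts the cost allowance optimally: 8.4 mg.

8.4 mg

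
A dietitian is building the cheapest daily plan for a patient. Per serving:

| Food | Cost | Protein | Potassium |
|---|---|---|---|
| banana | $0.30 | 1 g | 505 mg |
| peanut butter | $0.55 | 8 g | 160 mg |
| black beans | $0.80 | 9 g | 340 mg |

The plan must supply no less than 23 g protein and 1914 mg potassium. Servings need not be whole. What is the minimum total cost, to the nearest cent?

$2.27

The cheapest plan sits at a corner of the feasible region — with two constraints it uses at most two foods.
banana only: max(23/1, 1914/505) = 23 servings → $6.90.
peanut butter only: max(23/8, 1914/160) = 11.96 servings → $6.58.
black beans only: max(23/9, 1914/340) = 5.629 servings → $4.50.
banana + peanut butter with both tight: 2.998 servings and 2.5 servings → $2.27.
banana + black beans with both tight: 2.237 servings and 2.307 servings → $2.52.
peanut butter + black beans with both targets exact would need a negative amount; discard.
So the least-cost plan costs $2.27.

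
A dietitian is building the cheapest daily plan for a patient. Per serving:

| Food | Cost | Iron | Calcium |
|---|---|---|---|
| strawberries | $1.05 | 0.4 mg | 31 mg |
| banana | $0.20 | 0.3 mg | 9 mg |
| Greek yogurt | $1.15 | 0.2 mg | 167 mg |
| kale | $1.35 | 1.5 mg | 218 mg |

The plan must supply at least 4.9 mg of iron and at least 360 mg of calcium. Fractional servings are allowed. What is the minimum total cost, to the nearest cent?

$3.70

The cheapest plan sits at a corner of the feasible region — with two constraints it uses at most two foods.
strawberries only: max(4.9/0.4, 360/31) = 12.25 servings → $12.86.
banana only: max(4.9/0.3, 360/9) = 40 servings → $8.00.
Greek yogurt only: max(4.9/0.2, 360/167) = 24.5 servings → $28.18.
kale only: max(4.9/1.5, 360/218) = 3.267 servings → $4.41.
strawberries + banana with both tight: 11.21 servings and 1.386 servings → $12.05.
strawberries + Greek yogurt: the both-tight solution has a negative serving — not a feasible corner.
strawberries + kale with both targets exact would need a negative amount; discard.
banana + Greek yogurt with both tight: 15.45 servings and 1.323 servings → $4.61.
banana + kale with both tight: 10.18 servings and 1.231 servings → $3.70.
Greek yogurt + kale: the both-tight solution has a negative serving — not a feasible corner.
The minimum over all feasible corners is $3.70.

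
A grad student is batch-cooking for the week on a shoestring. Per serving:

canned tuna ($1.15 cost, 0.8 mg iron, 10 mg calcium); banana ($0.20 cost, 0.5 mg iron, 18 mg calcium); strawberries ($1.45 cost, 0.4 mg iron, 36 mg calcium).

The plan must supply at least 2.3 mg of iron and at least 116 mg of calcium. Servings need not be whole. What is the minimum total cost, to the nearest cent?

$1.29

canned tuna only: max(2.3/0.8, 116/10) = 11.6 servings → $13.34.
banana only: max(2.3/0.5, 116/18) = 6.444 servings → $1.29.
strawberries only: max(2.3/0.4, 116/36) = 5.75 servings → $8.34.
canned tuna + banana: the both-tight solution has a negative serving — not a feasible corner.
canned tuna + strawberries with both tight: 1.468 servings and 2.815 servings → $5.77.
banana + strawberries with both tight: 3.37 servings and 1.537 servings → $2.90.
So the least-cost plan costs $1.29.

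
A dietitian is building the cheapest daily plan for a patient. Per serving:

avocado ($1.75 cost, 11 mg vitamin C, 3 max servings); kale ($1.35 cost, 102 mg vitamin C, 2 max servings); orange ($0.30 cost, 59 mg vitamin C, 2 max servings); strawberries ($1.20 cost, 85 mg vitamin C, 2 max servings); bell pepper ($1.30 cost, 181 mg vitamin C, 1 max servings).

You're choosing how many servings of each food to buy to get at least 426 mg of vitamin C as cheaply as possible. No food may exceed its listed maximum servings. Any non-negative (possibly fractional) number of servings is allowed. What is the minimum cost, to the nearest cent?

Cost per mg of vitamin C: orange $0.0051, bell pepper $0.0072, kale $0.0132, strawberries $0.0141, avocado $0.1591.
Take 2 servings of orange: +118.0 mg vitamin C for $0.60 (total $0.60, still need 308.0 mg).
Take 1 serving of bell pepper: +181.0 mg vitamin C for $1.30 (total $1.90, still need 127.0 mg).
Take 1.245 servings of kale: +127.0 mg vitamin C for $1.68 (total $3.58, still need 0.0 mg).
Filling from the cheapest source first is optimal under one linear minimum: $3.58.

$3.58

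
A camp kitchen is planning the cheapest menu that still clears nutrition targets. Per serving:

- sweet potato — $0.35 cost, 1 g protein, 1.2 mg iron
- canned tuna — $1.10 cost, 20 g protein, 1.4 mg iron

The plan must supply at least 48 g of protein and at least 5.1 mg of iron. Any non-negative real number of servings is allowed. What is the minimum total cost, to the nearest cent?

The cheapest plan sits at a corner of the feasible region — with two constraints it uses at most two foods.
sweet potato only: max(48/1, 5.1/1.2) = 48 servings → $16.80.
canned tuna only: max(48/20, 5.1/1.4) = 3.643 servings → $4.01.
sweet potato + canned tuna with both tight: 1.54 servings and 2.323 servings → $3.09.
The minimum over all feasible corners is $3.09.

$3.09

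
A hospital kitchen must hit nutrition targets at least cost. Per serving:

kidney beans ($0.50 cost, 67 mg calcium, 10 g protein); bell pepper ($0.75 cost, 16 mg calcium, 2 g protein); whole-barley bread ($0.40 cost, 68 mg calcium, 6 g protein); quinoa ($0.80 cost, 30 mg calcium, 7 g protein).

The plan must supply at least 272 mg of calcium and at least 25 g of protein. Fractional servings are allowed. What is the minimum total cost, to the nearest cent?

At the optimum either one food covers both requirements or two foods hit both targets exactly; no other combination can be cheaper.
kidney beans only: max(272/67, 25/10) = 4.06 servings → $2.03.
bell pepper only: max(272/16, 25/2) = 17 servings → $12.75.
whole-barley bread only: max(272/68, 25/6) = 4.167 servings → $1.67.
quinoa only: max(272/30, 25/7) = 9.067 servings → $7.25.
kidney beans + bell pepper: intersection lies outside the first quadrant.
kidney beans + whole-barley bread with both tight: 0.2446 servings and 3.759 servings → $1.63.
kidney beans + quinoa with both targets exact would need a negative amount; discard.
bell pepper + whole-barley bread with both tight: 1.7 servings and 3.6 servings → $2.71.
bell pepper + quinoa with both targets exact would need a negative amount; discard.
whole-barley bread + quinoa with both tight: 3.899 servings and 0.2297 servings → $1.74.
Cheapest feasible corner: $1.63.

$1.63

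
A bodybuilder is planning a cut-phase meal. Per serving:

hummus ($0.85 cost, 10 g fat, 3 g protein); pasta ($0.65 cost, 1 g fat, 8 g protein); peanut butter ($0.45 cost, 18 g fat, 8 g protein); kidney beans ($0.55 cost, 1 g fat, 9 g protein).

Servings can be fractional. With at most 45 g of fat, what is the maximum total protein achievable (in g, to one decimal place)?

Protein per g fat: kidney beans 9, pasta 8, peanut butter 0.4444, hummus 0.3.
With no serving limits, spend the whole fat allowance on kidney beans: 45 g / 1 g × 9 g = 405.0 g.

405.0 g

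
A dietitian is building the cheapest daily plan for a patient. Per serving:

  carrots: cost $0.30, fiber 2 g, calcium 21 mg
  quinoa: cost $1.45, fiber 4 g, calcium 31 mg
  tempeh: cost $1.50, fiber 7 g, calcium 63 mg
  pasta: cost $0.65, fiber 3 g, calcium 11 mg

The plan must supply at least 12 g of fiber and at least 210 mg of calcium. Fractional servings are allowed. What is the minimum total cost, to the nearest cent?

$3.00

A basic optimal solution has at most two foods positive. Try each food alone and each pair with both targets met exactly.
carrots only: max(12/2, 210/21) = 10 servings → $3.00.
quinoa only: max(12/4, 210/31) = 6.774 servings → $9.82.
tempeh only: max(12/7, 210/63) = 3.333 servings → $5.00.
pasta only: max(12/3, 210/11) = 19.09 servings → $12.41.
carrots + quinoa: the both-tight solution has a negative serving — not a feasible corner.
carrots + tempeh: intersection lies outside the first quadrant.
carrots + pasta with both targets exact would need a negative amount; discard.
quinoa + tempeh with both targets exact would need a negative amount; discard.
quinoa + pasta: intersection lies outside the first quadrant.
tempeh + pasta with both targets exact would need a negative amount; discard.
Cheapest feasible corner: $3.00.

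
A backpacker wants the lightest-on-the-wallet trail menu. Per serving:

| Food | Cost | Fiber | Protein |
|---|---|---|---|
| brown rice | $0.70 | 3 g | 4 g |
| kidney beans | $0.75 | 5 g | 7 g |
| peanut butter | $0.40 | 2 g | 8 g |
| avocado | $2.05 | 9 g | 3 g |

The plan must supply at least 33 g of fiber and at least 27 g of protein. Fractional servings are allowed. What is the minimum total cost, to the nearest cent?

$4.95

For a min-cost LP with two ≥-constraints, a basic feasible solution has at most two positive variables.
brown rice only: max(33/3, 27/4) = 11 servings → $7.70.
kidney beans only: max(33/5, 27/7) = 6.6 servings → $4.95.
peanut butter only: max(33/2, 27/8) = 16.5 servings → $6.60.
avocado only: max(33/9, 27/3) = 9 servings → $18.45.
brown rice + kidney beans: the both-tight solution has a negative serving — not a feasible corner.
brown rice + peanut butter with both targets exact would need a negative amount; discard.
brown rice + avocado with both tight: 5.333 servings and 1.889 servings → $7.61.
kidney beans + peanut butter: the both-tight solution has a negative serving — not a feasible corner.
kidney beans + avocado with both tight: 3 servings and 2 servings → $6.35.
peanut butter + avocado with both tight: 2.182 servings and 3.182 servings → $7.40.
The minimum over all feasible corners is $4.95.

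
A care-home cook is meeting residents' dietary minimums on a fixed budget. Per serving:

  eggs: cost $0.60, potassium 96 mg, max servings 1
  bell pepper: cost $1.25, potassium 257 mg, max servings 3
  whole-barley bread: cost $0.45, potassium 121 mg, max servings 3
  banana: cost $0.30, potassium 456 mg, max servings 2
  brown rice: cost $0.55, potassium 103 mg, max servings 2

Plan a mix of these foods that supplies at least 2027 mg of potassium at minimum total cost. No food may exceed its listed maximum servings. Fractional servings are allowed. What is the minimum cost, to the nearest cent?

$5.61

Cost per mg of potassium: banana $0.0007, whole-barley bread $0.0037, bell pepper $0.0049, brown rice $0.0053, eggs $0.0063.
Take 2 servings of banana: +912.0 mg potassium for $0.60 (total $0.60, still need 1115.0 mg).
Take 3 servings of whole-barley bread: +363.0 mg potassium for $1.35 (total $1.95, still need 752.0 mg).
Take 2.926 servings of bell pepper: +752.0 mg potassium for $3.66 (total $5.61, still need 0.0 mg).
Filling from the cheapest source first is optimal under one linear minimum: $5.61.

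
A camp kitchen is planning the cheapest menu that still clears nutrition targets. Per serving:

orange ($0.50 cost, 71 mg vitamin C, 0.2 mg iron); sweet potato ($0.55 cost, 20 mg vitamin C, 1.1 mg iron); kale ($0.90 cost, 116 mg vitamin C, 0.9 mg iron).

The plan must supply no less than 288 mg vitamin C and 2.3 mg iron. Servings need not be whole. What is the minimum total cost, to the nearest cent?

$2.26

This is a tiny linear program; its minimum lies at a vertex of the feasible set. List the vertices and price them.
orange only: max(288/71, 2.3/0.2) = 11.5 servings → $5.75.
sweet potato only: max(288/20, 2.3/1.1) = 14.4 servings → $7.92.
kale only: max(288/116, 2.3/0.9) = 2.556 servings → $2.30.
orange + sweet potato with both tight: 3.655 servings and 1.426 servings → $2.61.
orange + kale: intersection lies outside the first quadrant.
sweet potato + kale with both tight: 0.06934 servings and 2.471 servings → $2.26.
Cheapest feasible corner: $2.26.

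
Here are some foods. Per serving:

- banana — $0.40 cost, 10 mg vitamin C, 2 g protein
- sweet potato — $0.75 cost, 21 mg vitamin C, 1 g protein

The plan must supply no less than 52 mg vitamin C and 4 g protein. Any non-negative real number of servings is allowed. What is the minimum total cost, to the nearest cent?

$1.90

This is a tiny linear program; its minimum lies at a vertex of the feasible set. List the vertices and price them.
banana only: max(52/10, 4/2) = 5.2 servings → $2.08.
sweet potato only: max(52/21, 4/1) = 4 servings → $3.00.
banana + sweet potato with both tight: 1 serving and 2 servings → $1.90.
The minimum over all feasible corners is $1.90.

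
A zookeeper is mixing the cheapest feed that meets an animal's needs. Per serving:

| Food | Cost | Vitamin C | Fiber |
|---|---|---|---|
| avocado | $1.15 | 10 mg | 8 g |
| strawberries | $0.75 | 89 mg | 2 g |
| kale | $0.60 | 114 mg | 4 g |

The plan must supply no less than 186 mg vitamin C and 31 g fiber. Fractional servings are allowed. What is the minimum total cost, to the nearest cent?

Minimising a linear cost over {vitamin C ≥ 186, fiber ≥ 31, servings ≥ 0} — the optimum is at a vertex, using one or two foods.
avocado only: max(186/10, 31/8) = 18.6 servings → $21.39.
strawberries only: max(186/89, 31/2) = 15.5 servings → $11.62.
kale only: max(186/114, 31/4) = 7.75 servings → $4.65.
avocado + strawberries with both tight: 3.449 servings and 1.702 servings → $5.24.
avocado + kale with both tight: 3.2 servings and 1.351 servings → $4.49.
strawberries + kale with both targets exact would need a negative amount; discard.
Cheapest feasible corner: $4.49.

$4.49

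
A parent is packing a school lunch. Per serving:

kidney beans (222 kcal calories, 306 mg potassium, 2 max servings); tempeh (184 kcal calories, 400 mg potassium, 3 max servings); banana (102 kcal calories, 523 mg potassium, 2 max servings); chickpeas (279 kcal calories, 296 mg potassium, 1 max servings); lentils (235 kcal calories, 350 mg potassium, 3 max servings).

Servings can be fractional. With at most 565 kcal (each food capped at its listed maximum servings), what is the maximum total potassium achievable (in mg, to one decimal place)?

1830.8 mg

Potassium per kcal: banana 5.127, tempeh 2.174, lentils 1.489, kidney beans 1.378, chickpeas 1.061.
Take 2 servings of banana: uses 204 kcal, +1046.0 mg potassium (running total 1046.0 mg).
Take 1.962 servings of tempeh: uses 361 kcal, +784.8 mg potassium (running total 1830.8 mg).
Greedy by best ratio exhausts the calories allowance optimally: 1830.8 mg.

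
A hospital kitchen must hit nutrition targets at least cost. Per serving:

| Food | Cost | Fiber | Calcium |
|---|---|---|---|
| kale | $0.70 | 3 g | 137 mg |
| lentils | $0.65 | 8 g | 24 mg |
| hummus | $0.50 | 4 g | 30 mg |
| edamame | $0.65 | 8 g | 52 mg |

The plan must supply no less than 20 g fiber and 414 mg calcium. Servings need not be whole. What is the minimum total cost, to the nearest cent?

$2.73

An LP optimum is at a vertex; with two nutrient constraints at most two foods are used. Check each candidate.
kale only: max(20/3, 414/137) = 6.667 servings → $4.67.
lentils only: max(20/8, 414/24) = 17.25 servings → $11.21.
hummus only: max(20/4, 414/30) = 13.8 servings → $6.90.
edamame only: max(20/8, 414/52) = 7.962 servings → $5.17.
kale + lentils with both tight: 2.766 servings and 1.463 servings → $2.89.
kale + hummus with both tight: 2.306 servings and 3.271 servings → $3.25.
kale + edamame with both tight: 2.417 servings and 1.594 servings → $2.73.
lentils + hummus: the both-tight solution has a negative serving — not a feasible corner.
lentils + edamame: the both-tight solution has a negative serving — not a feasible corner.
hummus + edamame: the both-tight solution has a negative serving — not a feasible corner.
Cheapest feasible corner: $2.73.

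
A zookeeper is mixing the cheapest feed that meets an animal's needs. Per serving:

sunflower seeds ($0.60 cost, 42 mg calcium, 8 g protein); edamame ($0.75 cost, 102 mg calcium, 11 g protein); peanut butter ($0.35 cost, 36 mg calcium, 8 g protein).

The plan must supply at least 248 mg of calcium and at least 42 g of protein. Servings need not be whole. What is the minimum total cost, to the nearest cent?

$2.14

sunflower seeds only: max(248/42, 42/8) = 5.905 servings → $3.54.
edamame only: max(248/102, 42/11) = 3.818 servings → $2.86.
peanut butter only: max(248/36, 42/8) = 6.889 servings → $2.41.
sunflower seeds + edamame with both tight: 4.395 servings and 0.6215 servings → $3.10.
sunflower seeds + peanut butter with both targets exact would need a negative amount; discard.
edamame + peanut butter with both tight: 1.124 servings and 3.705 servings → $2.14.
The minimum over all feasible corners is $2.14.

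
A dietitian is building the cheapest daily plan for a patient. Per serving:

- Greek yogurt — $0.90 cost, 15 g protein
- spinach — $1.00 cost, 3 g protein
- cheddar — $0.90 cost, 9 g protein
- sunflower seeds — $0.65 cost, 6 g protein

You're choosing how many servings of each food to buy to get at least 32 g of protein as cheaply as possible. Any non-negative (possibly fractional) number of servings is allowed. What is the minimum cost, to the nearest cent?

$1.92

Cost per g of protein: Greek yogurt $0.0600, cheddar $0.1000, sunflower seeds $0.1083, spinach $0.3333.
With no serving limits, use only Greek yogurt: 32 g / 15 g = 2.133 servings × $0.90 = $1.92.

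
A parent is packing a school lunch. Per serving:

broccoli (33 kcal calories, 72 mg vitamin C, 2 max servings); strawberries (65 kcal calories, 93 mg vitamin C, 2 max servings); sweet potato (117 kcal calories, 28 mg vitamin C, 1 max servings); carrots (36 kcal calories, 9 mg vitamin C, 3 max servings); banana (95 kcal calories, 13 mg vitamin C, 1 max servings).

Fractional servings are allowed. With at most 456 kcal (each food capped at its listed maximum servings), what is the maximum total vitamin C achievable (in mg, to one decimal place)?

389.8 mg

Vitamin C per kcal: broccoli 2.182, strawberries 1.431, carrots 0.25, sweet potato 0.2393, banana 0.1368.
Take 2 servings of broccoli: uses 66 kcal, +144.0 mg vitamin C (running total 144.0 mg).
Take 2 servings of strawberries: uses 130 kcal, +186.0 mg vitamin C (running total 330.0 mg).
Take 3 servings of carrots: uses 108 kcal, +27.0 mg vitamin C (running total 357.0 mg).
Take 1 serving of sweet potato: uses 117 kcal, +28.0 mg vitamin C (running total 385.0 mg).
Take 0.3684 servings of banana: uses 35 kcal, +4.8 mg vitamin C (running total 389.8 mg).
Filling greedily by vitamin C-per-kcal is optimal for one linear limit, giving 389.8 mg.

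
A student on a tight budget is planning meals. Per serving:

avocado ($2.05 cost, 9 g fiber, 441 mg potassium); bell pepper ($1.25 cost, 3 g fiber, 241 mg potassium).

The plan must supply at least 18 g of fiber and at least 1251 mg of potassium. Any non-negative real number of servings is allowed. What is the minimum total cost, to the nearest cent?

avocado only: max(18/9, 1251/441) = 2.837 servings → $5.82.
bell pepper only: max(18/3, 1251/241) = 6 servings → $7.50.
avocado + bell pepper with both tight: 0.6915 servings and 3.926 servings → $6.32.
The minimum over all feasible corners is $5.82.

$5.82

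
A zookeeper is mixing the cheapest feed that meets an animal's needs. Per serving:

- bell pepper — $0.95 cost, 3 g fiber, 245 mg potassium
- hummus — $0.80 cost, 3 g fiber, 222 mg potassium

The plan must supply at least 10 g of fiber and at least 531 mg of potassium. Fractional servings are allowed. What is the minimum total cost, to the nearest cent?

At the optimum either one food covers both requirements or two foods hit both targets exactly; no other combination can be cheaper.
bell pepper only: max(10/3, 531/245) = 3.333 servings → $3.17.
hummus only: max(10/3, 531/222) = 3.333 servings → $2.67.
bell pepper + hummus: intersection lies outside the first quadrant.
The minimum over all feasible corners is $2.67.

$2.67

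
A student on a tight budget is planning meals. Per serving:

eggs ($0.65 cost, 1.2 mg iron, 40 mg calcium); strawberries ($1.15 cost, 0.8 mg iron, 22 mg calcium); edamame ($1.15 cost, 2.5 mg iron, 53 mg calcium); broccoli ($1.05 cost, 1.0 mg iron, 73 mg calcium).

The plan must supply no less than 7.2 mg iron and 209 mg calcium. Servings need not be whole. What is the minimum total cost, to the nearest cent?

Minimising a linear cost over {iron ≥ 7.2, calcium ≥ 209, servings ≥ 0} — the optimum is at a vertex, using one or two foods.
eggs only: max(7.2/1.2, 209/40) = 6 servings → $3.90.
strawberries only: max(7.2/0.8, 209/22) = 9.5 servings → $10.93.
edamame only: max(7.2/2.5, 209/53) = 3.943 servings → $4.53.
broccoli only: max(7.2/1.0, 209/73) = 7.2 servings → $7.56.
eggs + strawberries with both tight: 1.571 servings and 6.643 servings → $8.66.
eggs + edamame with both tight: 3.871 servings and 1.022 servings → $3.69.
eggs + broccoli: intersection lies outside the first quadrant.
strawberries + edamame: intersection lies outside the first quadrant.
strawberries + broccoli with both tight: 8.698 servings and 0.2418 servings → $10.26.
edamame + broccoli with both tight: 2.445 servings and 1.088 servings → $3.95.
So the least-cost plan costs $3.69.

$3.69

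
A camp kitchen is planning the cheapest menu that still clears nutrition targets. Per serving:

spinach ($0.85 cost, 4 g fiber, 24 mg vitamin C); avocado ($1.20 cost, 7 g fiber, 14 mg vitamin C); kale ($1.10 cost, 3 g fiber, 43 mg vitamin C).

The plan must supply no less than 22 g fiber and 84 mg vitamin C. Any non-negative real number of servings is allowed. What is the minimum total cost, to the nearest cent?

$4.18

spinach only: max(22/4, 84/24) = 5.5 servings → $4.67.
avocado only: max(22/7, 84/14) = 6 servings → $7.20.
kale only: max(22/3, 84/43) = 7.333 servings → $8.07.
spinach + avocado with both tight: 2.5 servings and 1.714 servings → $4.18.
spinach + kale: intersection lies outside the first quadrant.
avocado + kale with both tight: 2.68 servings and 1.081 servings → $4.40.
The minimum over all feasible corners is $4.18.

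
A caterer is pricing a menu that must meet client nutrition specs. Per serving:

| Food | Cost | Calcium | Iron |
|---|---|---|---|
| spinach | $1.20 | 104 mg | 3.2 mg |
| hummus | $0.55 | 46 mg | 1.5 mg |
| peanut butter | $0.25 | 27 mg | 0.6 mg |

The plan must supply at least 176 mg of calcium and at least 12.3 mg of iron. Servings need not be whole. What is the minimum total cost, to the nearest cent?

At the optimum either one food covers both requirements or two foods hit both targets exactly; no other combination can be cheaper.
spinach only: max(176/104, 12.3/3.2) = 3.844 servings → $4.61.
hummus only: max(176/46, 12.3/1.5) = 8.2 servings → $4.51.
peanut butter only: max(176/27, 12.3/0.6) = 20.5 servings → $5.12.
spinach + hummus: the both-tight solution has a negative serving — not a feasible corner.
spinach + peanut butter: the both-tight solution has a negative serving — not a feasible corner.
hummus + peanut butter: intersection lies outside the first quadrant.
So the least-cost plan costs $4.51.

$4.51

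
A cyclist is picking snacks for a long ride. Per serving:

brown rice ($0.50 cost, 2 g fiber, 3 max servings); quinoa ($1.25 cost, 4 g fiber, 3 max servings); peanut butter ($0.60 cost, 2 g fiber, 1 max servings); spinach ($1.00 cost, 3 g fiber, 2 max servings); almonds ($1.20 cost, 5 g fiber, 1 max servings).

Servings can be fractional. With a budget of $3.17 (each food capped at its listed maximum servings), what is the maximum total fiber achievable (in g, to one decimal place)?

12.6 g

Fiber per dollar: almonds 4.167, brown rice 4, peanut butter 3.333, quinoa 3.2, spinach 3.
Take 1 serving of almonds: spends $1.20, +5.0 g fiber (running total 5.0 g).
Take 3 servings of brown rice: spends $1.50, +6.0 g fiber (running total 11.0 g).
Take 0.7833 servings of peanut butter: spends $0.47, +1.6 g fiber (running total 12.6 g).
Filling greedily by fiber-per-dollar is optimal for one linear limit, giving 12.6 g.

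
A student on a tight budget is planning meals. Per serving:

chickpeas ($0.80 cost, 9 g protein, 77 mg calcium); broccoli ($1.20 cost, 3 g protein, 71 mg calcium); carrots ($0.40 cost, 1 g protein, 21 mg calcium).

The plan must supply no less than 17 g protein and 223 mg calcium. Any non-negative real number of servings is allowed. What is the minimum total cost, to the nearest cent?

For a min-cost LP with two ≥-constraints, a basic feasible solution has at most two positive variables.
chickpeas only: max(17/9, 223/77) = 2.896 servings → $2.32.
broccoli only: max(17/3, 223/71) = 5.667 servings → $6.80.
carrots only: max(17/1, 223/21) = 17 servings → $6.80.
chickpeas + broccoli with both tight: 1.319 servings and 1.711 servings → $3.11.
chickpeas + carrots with both tight: 1.196 servings and 6.232 servings → $3.45.
broccoli + carrots: intersection lies outside the first quadrant.
So the least-cost plan costs $2.32.

$2.32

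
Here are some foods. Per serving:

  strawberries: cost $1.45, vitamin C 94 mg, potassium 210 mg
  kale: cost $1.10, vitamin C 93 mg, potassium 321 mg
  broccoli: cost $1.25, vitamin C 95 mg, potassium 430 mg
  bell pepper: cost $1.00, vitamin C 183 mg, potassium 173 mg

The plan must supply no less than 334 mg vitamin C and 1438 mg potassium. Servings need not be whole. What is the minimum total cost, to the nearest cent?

$4.24

strawberries only: max(334/94, 1438/210) = 6.848 servings → $9.93.
kale only: max(334/93, 1438/321) = 4.48 servings → $4.93.
broccoli only: max(334/95, 1438/430) = 3.516 servings → $4.39.
bell pepper only: max(334/183, 1438/173) = 8.312 servings → $8.31.
strawberries + kale with both targets exact would need a negative amount; discard.
strawberries + broccoli with both tight: 0.3425 servings and 3.177 servings → $4.47.
strawberries + bell pepper with both targets exact would need a negative amount; discard.
kale + broccoli with both tight: 0.7383 servings and 2.793 servings → $4.30.
kale + bell pepper: the both-tight solution has a negative serving — not a feasible corner.
broccoli + bell pepper with both tight: 3.299 servings and 0.1126 servings → $4.24.
So the least-cost plan costs $4.24.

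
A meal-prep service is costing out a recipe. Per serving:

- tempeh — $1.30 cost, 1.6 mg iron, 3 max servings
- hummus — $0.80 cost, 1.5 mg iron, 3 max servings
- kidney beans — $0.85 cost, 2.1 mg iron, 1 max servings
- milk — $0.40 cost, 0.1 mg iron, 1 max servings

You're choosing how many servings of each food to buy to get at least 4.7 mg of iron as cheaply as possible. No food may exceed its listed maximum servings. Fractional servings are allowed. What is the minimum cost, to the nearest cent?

Cost per mg of iron: kidney beans $0.4048, hummus $0.5333, tempeh $0.8125, milk $4.0000.
Take 1 serving of kidney beans: +2.1 mg iron for $0.85 (total $0.85, still need 2.6 mg).
Take 1.733 servings of hummus: +2.6 mg iron for $1.39 (total $2.24, still need 0.0 mg).
Greedy by cheapest-per-mg is optimal for a single linear constraint, so the minimum cost is $2.24.

$2.24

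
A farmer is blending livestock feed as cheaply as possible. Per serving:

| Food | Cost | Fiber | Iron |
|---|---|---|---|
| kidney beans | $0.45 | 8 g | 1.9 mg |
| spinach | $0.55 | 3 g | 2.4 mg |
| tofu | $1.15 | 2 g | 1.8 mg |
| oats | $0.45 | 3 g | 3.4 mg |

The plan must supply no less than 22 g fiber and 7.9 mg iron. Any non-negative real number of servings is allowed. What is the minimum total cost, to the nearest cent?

Check every corner: each single food scaled to meet both minima, and each pair solved so both constraints bind.
kidney beans only: max(22/8, 7.9/1.9) = 4.158 servings → $1.87.
spinach only: max(22/3, 7.9/2.4) = 7.333 servings → $4.03.
tofu only: max(22/2, 7.9/1.8) = 11 servings → $12.65.
oats only: max(22/3, 7.9/3.4) = 7.333 servings → $3.30.
kidney beans + spinach with both tight: 2.156 servings and 1.585 servings → $1.84.
kidney beans + tofu with both tight: 2.245 servings and 2.019 servings → $3.33.
kidney beans + oats with both tight: 2.377 servings and 0.9953 servings → $1.52.
spinach + tofu: the both-tight solution has a negative serving — not a feasible corner.
spinach + oats with both targets exact would need a negative amount; discard.
tofu + oats with both targets exact would need a negative amount; discard.
The minimum over all feasible corners is $1.52.

$1.52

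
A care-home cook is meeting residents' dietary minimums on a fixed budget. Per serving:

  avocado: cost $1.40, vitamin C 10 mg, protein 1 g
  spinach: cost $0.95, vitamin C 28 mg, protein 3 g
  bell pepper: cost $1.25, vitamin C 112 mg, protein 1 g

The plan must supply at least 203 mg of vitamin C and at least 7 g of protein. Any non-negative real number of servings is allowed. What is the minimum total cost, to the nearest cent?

$3.47

Check every corner: each single food scaled to meet both minima, and each pair solved so both constraints bind.
avocado only: max(203/10, 7/1) = 20.3 servings → $28.42.
spinach only: max(203/28, 7/3) = 7.25 servings → $6.89.
bell pepper only: max(203/112, 7/1) = 7 servings → $8.75.
avocado + spinach: the both-tight solution has a negative serving — not a feasible corner.
avocado + bell pepper with both tight: 5.696 servings and 1.304 servings → $9.60.
spinach + bell pepper with both tight: 1.886 servings and 1.341 servings → $3.47.
The minimum over all feasible corners is $3.47.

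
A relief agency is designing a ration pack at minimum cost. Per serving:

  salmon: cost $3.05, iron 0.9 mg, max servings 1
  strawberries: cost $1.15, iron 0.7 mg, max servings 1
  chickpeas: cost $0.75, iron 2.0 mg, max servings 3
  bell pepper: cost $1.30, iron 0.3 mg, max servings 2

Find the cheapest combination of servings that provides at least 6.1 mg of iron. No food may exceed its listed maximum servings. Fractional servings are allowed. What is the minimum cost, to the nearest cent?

$2.41

Cost per mg of iron: chickpeas $0.3750, strawberries $1.6429, salmon $3.3889, bell pepper $4.3333.
Take 3 servings of chickpeas: +6.0 mg iron for $2.25 (total $2.25, still need 0.1 mg).
Take 0.1429 servings of strawberries: +0.1 mg iron for $0.16 (total $2.41, still need 0.0 mg).
Greedy by cheapest-per-mg is optimal for a single linear constraint, so the minimum cost is $2.41.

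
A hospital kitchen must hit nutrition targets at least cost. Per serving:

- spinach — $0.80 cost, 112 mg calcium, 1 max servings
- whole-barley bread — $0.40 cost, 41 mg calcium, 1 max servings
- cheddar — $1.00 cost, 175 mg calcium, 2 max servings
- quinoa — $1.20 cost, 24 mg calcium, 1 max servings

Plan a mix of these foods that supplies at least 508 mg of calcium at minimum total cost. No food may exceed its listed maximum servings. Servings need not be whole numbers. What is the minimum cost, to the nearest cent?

Cost per mg of calcium: cheddar $0.0057, spinach $0.0071, whole-barley bread $0.0098, quinoa $0.0500.
Take 2 servings of cheddar: +350.0 mg calcium for $2.00 (total $2.00, still need 158.0 mg).
Take 1 serving of spinach: +112.0 mg calcium for $0.80 (total $2.80, still need 46.0 mg).
Take 1 serving of whole-barley bread: +41.0 mg calcium for $0.40 (total $3.20, still need 5.0 mg).
Take 0.2083 servings of quinoa: +5.0 mg calcium for $0.25 (total $3.45, still need 0.0 mg).
Greedy by cheapest-per-mg is optimal for a single linear constraint, so the minimum cost is $3.45.

$3.45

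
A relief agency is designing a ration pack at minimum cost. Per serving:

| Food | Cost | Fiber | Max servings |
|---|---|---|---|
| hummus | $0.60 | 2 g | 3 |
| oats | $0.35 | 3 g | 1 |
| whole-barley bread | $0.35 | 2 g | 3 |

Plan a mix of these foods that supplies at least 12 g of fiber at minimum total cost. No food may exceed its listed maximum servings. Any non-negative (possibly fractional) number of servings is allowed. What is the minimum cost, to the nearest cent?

$2.30

Cost per g of fiber: oats $0.1167, whole-barley bread $0.1750, hummus $0.3000.
Take 1 serving of oats: +3.0 g fiber for $0.35 (total $0.35, still need 9.0 g).
Take 3 servings of whole-barley bread: +6.0 g fiber for $1.05 (total $1.40, still need 3.0 g).
Take 1.5 servings of hummus: +3.0 g fiber for $0.90 (total $2.30, still need 0.0 g).
Greedy by cheapest-per-g is optimal for a single linear constraint, so the minimum cost is $2.30.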